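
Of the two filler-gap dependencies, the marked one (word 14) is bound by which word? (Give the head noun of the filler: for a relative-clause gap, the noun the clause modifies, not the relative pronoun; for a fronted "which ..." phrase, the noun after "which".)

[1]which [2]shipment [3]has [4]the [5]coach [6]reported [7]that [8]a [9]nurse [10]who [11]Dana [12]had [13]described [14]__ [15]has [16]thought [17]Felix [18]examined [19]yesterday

9

The marked gap is inside the relative clause, the direct object of "described".
Its filler is the head noun "nurse" (via "who"), at word 9.
(The other dependency links word 2 to a gap after word 18.)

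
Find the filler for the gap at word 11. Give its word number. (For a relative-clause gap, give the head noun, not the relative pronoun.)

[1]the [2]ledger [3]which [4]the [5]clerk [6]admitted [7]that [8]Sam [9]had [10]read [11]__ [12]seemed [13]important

2

The gap at 11 is the object of "read", inside a relative clause.
The relative pronoun is "which" (word 3); it is bound by the head noun immediately before it.
Its filler is the head noun "ledger", at word 2.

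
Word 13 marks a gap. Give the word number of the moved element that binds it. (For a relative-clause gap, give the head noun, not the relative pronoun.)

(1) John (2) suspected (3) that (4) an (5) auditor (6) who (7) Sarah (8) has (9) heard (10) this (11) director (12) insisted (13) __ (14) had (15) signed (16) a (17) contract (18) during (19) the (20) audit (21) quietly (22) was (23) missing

5

The gap at 13 is the subject of "signed", inside a relative clause.
The relative pronoun is "who" (word 6); it is bound by the head noun immediately before it.
Its filler is the head noun "auditor", at word 5.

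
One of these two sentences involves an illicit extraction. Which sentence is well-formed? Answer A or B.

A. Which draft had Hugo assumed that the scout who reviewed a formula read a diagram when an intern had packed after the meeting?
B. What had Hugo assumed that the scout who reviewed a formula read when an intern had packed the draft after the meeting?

In A, the wh-phrase is extracted from inside an adjunct island (introduced by "when"), which blocks movement.
In B, the extraction path crosses only that-complement boundaries, which are transparent.
So B is grammatical.

B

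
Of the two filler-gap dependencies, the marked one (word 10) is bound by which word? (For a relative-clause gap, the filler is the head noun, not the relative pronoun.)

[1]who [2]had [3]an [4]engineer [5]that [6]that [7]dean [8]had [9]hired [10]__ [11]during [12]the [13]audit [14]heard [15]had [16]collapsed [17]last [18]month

The marked gap is inside the relative clause, the direct object of "hired".
Its filler is the head noun "engineer" (via "that"), at word 4.
(The other dependency links word 1 to a gap after word 14.)

4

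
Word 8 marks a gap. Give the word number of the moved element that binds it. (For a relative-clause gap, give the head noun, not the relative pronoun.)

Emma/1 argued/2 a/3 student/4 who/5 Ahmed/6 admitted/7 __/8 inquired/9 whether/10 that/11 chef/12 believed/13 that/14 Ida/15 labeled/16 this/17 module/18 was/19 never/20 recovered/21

4

The gap at 8 is the subject of "inquired", inside a relative clause.
The relative pronoun is "who" (word 5); it is bound by the head noun immediately before it.
Its filler is the head noun "student", at word 4.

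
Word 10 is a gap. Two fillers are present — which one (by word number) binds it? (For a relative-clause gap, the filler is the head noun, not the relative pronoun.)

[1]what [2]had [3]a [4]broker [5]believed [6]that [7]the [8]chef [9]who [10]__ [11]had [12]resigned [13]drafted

The marked gap is inside the relative clause, the subject of "resigned".
Its filler is the head noun "chef" (via "who"), at word 8.
(The other dependency links word 1 to a gap after word 13.)

8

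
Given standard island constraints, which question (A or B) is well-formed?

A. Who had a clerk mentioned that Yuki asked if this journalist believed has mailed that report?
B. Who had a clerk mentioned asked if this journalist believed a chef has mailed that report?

In A, the wh-phrase is extracted from inside a wh-island (introduced by "if"), which blocks movement.
In B, the extraction path crosses only that-complement boundaries, which are transparent.
So B is grammatical.

B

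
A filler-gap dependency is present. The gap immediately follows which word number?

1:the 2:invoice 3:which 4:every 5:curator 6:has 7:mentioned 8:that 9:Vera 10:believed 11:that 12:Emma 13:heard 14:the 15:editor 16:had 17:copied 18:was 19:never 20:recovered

The displaced element is "the invoice" (word 2).
It is linked across 3 clause boundaries (that → that → Ø).
It functions as the direct object of "copied", so the gap sits immediately after word 17 ("copied").
Base order: Every curator has mentioned that Vera believed that Emma heard the editor had copied the invoice.

17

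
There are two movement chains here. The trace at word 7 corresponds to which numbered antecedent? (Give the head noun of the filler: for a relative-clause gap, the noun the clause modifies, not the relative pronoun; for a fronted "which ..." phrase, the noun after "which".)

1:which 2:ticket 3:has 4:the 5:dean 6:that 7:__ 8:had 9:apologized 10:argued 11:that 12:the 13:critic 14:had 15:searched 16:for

The marked gap is inside the relative clause, the subject of "apologized".
Its filler is the head noun "dean" (via "that"), at word 5.
(The other dependency links word 2 to a gap after word 16.)

5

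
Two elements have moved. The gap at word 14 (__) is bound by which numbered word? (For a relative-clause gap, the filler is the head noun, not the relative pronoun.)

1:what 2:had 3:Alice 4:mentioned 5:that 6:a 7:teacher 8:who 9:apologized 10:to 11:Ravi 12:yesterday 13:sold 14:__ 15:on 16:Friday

The marked gap is the direct object of "sold".
Its filler is the fronted wh-phrase "what", at word 1.
(The other dependency links word 7 to a gap after word 8.)

1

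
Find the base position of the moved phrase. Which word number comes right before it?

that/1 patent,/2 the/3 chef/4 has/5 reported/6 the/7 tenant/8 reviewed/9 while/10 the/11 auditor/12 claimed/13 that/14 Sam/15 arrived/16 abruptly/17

The displaced element is "that patent" (word 2).
It is linked across 1 clause boundary (Ø).
It functions as the direct object of "reviewed", so the gap sits immediately after word 9 ("reviewed").
Base order: The chef has reported the tenant reviewed that patent while the auditor claimed that Sam arrived abruptly.

9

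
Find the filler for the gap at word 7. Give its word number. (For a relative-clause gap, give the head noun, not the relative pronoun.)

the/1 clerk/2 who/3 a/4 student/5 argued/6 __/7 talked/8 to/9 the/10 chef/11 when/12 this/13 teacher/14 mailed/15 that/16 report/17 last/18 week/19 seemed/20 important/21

2

The gap at 7 is the subject of "talked", inside a relative clause.
The relative pronoun is "who" (word 3); it is bound by the head noun immediately before it.
Its filler is the head noun "clerk", at word 2.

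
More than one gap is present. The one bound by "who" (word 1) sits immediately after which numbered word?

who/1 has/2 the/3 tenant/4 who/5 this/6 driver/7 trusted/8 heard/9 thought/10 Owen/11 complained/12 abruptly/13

The displaced element is "who" (word 1).
It is linked across 1 clause boundary (Ø).
It functions as the subject of "thought", so the gap sits immediately after word 9 ("heard").
Base order: The tenant who this driver trusted has heard that who thought Owen complained abruptly.

9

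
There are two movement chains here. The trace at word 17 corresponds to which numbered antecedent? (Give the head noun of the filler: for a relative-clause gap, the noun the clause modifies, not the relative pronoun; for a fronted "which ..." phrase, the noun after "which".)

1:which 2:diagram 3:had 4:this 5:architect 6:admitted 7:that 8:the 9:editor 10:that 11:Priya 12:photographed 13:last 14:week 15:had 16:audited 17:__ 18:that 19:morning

The marked gap is the direct object of "audited".
Its filler is the fronted wh-phrase "which diagram", at word 2.
(The other dependency links word 9 to a gap after word 12.)

2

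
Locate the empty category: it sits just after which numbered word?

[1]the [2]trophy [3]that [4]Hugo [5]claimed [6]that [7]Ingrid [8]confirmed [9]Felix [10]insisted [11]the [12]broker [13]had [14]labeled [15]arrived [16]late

14

The displaced element is "the trophy" (word 2).
It is linked across 3 clause boundaries (that → Ø → Ø).
It functions as the direct object of "labeled", so the gap sits immediately after word 14 ("labeled").
Base order: Hugo claimed that Ingrid confirmed Felix insisted the broker had labeled the trophy.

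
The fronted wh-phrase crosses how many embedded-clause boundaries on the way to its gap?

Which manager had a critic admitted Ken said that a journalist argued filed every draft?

"which manager" is extracted from the subject of "filed".
Boundaries crossed, outermost first: [Ø], [that], [Ø] — 3 in total.

3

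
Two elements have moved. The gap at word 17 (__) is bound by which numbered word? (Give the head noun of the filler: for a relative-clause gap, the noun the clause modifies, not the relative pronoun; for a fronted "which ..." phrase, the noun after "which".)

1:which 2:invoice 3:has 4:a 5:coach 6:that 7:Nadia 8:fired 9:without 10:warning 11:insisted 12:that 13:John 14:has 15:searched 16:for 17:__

2

The marked gap is the object of the preposition "for" of "searched".
Its filler is the fronted wh-phrase "which invoice", at word 2.
(The other dependency links word 5 to a gap after word 8.)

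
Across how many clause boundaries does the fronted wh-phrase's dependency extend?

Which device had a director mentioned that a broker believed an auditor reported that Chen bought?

"which device" is extracted from the object of "bought".
Boundaries crossed, outermost first: [that], [Ø], [that] — 3 in total.

3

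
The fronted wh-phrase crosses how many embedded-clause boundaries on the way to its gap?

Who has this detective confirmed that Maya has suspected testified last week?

"who" is extracted from the subject of "testified".
Boundaries crossed, outermost first: [that], [Ø] — 2 in total.

2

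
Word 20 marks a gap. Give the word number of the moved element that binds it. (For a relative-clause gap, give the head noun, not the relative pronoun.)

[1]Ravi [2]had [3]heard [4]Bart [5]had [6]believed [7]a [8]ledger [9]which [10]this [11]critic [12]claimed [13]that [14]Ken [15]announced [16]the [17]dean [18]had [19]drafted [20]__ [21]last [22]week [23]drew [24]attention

8

The gap at 20 is the object of "drafted", inside a relative clause.
The relative pronoun is "which" (word 9); it is bound by the head noun immediately before it.
Its filler is the head noun "ledger", at word 8.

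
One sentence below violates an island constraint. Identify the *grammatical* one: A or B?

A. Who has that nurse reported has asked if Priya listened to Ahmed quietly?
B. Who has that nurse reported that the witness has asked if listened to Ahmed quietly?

A

In B, the wh-phrase is extracted from inside a wh-island (introduced by "if"), which blocks movement.
In A, the extraction path crosses only that-complement boundaries, which are transparent.
So A is grammatical.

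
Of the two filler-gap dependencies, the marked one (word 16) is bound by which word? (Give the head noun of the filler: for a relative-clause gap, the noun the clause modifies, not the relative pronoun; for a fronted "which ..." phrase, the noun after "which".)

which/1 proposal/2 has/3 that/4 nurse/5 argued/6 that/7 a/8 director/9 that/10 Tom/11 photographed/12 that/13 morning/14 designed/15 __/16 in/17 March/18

2

The marked gap is the direct object of "designed".
Its filler is the fronted wh-phrase "which proposal", at word 2.
(The other dependency links word 9 to a gap after word 12.)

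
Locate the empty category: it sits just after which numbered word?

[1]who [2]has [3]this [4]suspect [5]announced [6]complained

The displaced element is "who" (word 1).
It is linked across 1 clause boundary (Ø).
It functions as the subject of "complained", so the gap sits immediately after word 5 ("announced").
Base order: This suspect has announced that who complained.

5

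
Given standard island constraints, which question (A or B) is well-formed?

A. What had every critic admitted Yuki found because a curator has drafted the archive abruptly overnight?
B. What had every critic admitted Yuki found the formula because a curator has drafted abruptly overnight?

A

In B, the wh-phrase is extracted from inside an adjunct island (introduced by "because"), which blocks movement.
In A, the extraction path crosses only that-complement boundaries, which are transparent.
So A is grammatical.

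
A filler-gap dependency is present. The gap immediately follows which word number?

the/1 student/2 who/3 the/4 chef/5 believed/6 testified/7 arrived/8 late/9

6

The displaced element is "the student" (word 2).
It is linked across 1 clause boundary (Ø).
It functions as the subject of "testified", so the gap sits immediately after word 6 ("believed").
Base order: The chef believed the student testified.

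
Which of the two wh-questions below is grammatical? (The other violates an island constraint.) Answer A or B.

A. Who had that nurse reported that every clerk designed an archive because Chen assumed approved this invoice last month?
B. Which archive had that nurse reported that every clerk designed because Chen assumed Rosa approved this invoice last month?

B

In A, the wh-phrase is extracted from inside an adjunct island (introduced by "because"), which blocks movement.
In B, the extraction path crosses only that-complement boundaries, which are transparent.
So B is grammatical.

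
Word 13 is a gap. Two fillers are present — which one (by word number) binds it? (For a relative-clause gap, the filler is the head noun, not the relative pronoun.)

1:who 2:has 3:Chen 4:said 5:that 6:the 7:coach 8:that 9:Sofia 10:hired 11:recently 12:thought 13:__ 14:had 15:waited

1

The marked gap is the subject of "waited".
Its filler is the fronted wh-phrase "who", at word 1.
(The other dependency links word 7 to a gap after word 10.)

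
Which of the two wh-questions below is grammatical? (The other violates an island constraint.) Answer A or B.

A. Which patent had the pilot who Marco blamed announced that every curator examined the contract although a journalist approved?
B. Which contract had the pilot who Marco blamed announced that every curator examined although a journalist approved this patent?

In A, the wh-phrase is extracted from inside an adjunct island (introduced by "although"), which blocks movement.
In B, the extraction path crosses only that-complement boundaries, which are transparent.
So B is grammatical.

B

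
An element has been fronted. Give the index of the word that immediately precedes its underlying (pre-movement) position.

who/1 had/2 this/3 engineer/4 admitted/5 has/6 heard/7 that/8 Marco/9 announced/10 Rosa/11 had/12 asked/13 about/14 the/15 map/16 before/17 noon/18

5

The displaced element is "who" (word 1).
It is linked across 1 clause boundary (Ø).
It functions as the subject of "heard", so the gap sits immediately after word 5 ("admitted").
Base order: This engineer had admitted who has heard that Marco announced Rosa had asked about the map before noon.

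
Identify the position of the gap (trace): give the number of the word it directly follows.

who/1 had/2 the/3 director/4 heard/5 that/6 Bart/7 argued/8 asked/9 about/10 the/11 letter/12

8

The displaced element is "who" (word 1).
It is linked across 2 clause boundaries (that → Ø).
It functions as the subject of "asked", so the gap sits immediately after word 8 ("argued").
Base order: The director had heard that Bart argued that who asked about the letter.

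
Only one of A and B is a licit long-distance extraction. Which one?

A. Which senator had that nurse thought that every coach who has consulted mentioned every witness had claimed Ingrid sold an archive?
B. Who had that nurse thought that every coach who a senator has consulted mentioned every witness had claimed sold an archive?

B

In A, the wh-phrase is extracted from inside a complex-NP island (relative clause) (introduced by "who"), which blocks movement.
In B, the extraction path crosses only that-complement boundaries, which are transparent.
So B is grammatical.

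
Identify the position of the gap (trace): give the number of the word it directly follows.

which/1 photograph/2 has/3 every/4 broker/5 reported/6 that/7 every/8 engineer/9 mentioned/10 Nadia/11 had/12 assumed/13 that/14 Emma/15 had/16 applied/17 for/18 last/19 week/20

The displaced element is "which photograph" (word 2).
It is linked across 3 clause boundaries (that → Ø → that).
It functions as the object of the preposition "for" of "applied", so the gap sits immediately after word 18 ("for").
Base order: Every broker has reported that every engineer mentioned Nadia had assumed that Emma had applied for which photograph last week.

18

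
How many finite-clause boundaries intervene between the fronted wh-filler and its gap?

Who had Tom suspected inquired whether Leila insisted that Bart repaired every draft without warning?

"who" is extracted from the subject of "inquired".
Boundaries crossed, outermost first: [Ø] — 1 in total.

1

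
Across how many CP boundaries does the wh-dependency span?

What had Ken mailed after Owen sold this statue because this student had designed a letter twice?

0

"what" originates inside the matrix clause — no clause boundary is crossed.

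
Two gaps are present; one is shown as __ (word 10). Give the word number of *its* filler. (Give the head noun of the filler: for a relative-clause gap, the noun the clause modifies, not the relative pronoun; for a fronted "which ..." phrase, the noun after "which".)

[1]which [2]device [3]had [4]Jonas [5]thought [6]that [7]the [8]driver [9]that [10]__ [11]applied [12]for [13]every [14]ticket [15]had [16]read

8

The marked gap is inside the relative clause, the subject of "applied".
Its filler is the head noun "driver" (via "that"), at word 8.
(The other dependency links word 2 to a gap after word 16.)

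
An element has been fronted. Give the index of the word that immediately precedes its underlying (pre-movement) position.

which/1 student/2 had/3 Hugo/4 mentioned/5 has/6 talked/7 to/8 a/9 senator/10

5

The displaced element is "which student" (word 2).
It is linked across 1 clause boundary (Ø).
It functions as the subject of "talked", so the gap sits immediately after word 5 ("mentioned").
Base order: Hugo had mentioned that which student has talked to a senator.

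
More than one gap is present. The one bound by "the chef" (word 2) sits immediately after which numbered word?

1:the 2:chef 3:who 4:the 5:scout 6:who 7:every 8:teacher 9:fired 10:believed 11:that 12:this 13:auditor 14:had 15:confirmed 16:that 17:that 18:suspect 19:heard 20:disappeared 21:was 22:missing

19

The displaced element is "the chef" (word 2).
It is linked across 3 clause boundaries (that → that → Ø).
It functions as the subject of "disappeared", so the gap sits immediately after word 19 ("heard").
Base order: The scout who every teacher fired believed that this auditor had confirmed that that suspect heard the chef disappeared.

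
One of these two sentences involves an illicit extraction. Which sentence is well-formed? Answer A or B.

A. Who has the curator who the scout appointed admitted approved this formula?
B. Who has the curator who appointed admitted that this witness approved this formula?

A

In B, the wh-phrase is extracted from inside a complex-NP island (relative clause) (introduced by "who"), which blocks movement.
In A, the extraction path crosses only that-complement boundaries, which are transparent.
So A is grammatical.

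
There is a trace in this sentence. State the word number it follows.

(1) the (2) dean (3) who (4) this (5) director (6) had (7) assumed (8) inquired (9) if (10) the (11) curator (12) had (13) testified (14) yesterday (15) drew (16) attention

The displaced element is "the dean" (word 2).
It is linked across 1 clause boundary (Ø).
It functions as the subject of "inquired", so the gap sits immediately after word 7 ("assumed").
Base order: This director had assumed that the dean inquired if the curator had testified yesterday.

7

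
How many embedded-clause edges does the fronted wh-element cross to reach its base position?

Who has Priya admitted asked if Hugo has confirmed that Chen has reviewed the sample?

1

"who" is extracted from the subject of "asked".
Boundaries crossed, outermost first: [Ø] — 1 in total.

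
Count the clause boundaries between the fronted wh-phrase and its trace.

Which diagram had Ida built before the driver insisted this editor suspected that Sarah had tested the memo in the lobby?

"which diagram" originates inside the matrix clause — no clause boundary is crossed.

0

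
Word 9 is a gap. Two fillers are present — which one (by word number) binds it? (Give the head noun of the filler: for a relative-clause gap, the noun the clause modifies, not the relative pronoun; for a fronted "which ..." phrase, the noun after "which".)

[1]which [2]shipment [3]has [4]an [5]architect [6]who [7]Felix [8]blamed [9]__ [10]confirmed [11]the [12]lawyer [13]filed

The marked gap is inside the relative clause, the direct object of "blamed".
Its filler is the head noun "architect" (via "who"), at word 5.
(The other dependency links word 2 to a gap after word 13.)

5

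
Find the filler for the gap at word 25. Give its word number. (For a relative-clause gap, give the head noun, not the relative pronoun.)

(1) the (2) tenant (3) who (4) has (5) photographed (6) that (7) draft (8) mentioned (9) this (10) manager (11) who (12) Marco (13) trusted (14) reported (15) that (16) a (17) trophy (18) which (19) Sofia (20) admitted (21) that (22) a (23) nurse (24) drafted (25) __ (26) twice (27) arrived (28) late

17

The gap at 25 is the object of "drafted", inside a relative clause.
The relative pronoun is "which" (word 18); it is bound by the head noun immediately before it.
Its filler is the head noun "trophy", at word 17.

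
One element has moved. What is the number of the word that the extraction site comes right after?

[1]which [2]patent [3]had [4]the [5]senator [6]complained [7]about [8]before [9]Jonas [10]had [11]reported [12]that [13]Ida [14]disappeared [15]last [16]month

7

The displaced element is "which patent" (word 2).
It functions as the object of the preposition "about" of "complained", so the gap sits immediately after word 7 ("about").
Base order: The senator had complained about which patent before Jonas had reported that Ida disappeared last month.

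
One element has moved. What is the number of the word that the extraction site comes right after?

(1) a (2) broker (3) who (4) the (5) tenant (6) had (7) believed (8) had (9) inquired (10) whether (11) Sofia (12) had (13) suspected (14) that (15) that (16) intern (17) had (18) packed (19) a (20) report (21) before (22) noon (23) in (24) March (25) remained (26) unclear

The displaced element is "a broker" (word 2).
It is linked across 1 clause boundary (Ø).
It functions as the subject of "inquired", so the gap sits immediately after word 7 ("believed").
Base order: The tenant had believed a broker had inquired whether Sofia had suspected that that intern had packed a report before noon in March.

7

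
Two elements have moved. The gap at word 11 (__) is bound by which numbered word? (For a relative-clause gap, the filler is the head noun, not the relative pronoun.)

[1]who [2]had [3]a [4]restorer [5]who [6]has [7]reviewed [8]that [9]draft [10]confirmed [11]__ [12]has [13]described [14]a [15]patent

1

The marked gap is the subject of "described".
Its filler is the fronted wh-phrase "who", at word 1.
(The other dependency links word 4 to a gap after word 5.)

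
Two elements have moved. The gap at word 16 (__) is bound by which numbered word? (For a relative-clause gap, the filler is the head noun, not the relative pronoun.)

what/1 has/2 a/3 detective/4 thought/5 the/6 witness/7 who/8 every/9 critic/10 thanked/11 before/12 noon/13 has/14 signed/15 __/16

1

The marked gap is the direct object of "signed".
Its filler is the fronted wh-phrase "what", at word 1.
(The other dependency links word 7 to a gap after word 11.)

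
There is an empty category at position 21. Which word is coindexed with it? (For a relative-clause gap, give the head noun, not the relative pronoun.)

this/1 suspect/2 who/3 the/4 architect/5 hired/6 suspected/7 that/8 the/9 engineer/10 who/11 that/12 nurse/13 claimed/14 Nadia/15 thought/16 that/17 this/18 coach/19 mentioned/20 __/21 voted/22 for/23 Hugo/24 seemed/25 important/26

10

The gap at 21 is the subject of "voted", inside a relative clause.
The relative pronoun is "who" (word 11); it is bound by the head noun immediately before it.
Its filler is the head noun "engineer", at word 10.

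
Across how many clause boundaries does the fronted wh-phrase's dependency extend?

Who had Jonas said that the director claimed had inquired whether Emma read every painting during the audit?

2

"who" is extracted from the subject of "inquired".
Boundaries crossed, outermost first: [that], [Ø] — 2 in total.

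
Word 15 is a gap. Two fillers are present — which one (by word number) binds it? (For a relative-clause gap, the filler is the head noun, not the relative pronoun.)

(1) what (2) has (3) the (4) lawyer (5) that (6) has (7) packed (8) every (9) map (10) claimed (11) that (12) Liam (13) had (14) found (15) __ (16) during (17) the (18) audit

1

The marked gap is the direct object of "found".
Its filler is the fronted wh-phrase "what", at word 1.
(The other dependency links word 4 to a gap after word 5.)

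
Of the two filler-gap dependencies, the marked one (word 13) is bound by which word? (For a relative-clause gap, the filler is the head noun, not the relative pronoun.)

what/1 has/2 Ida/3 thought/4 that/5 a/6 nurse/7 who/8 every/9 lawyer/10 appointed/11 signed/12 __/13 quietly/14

1

The marked gap is the direct object of "signed".
Its filler is the fronted wh-phrase "what", at word 1.
(The other dependency links word 7 to a gap after word 11.)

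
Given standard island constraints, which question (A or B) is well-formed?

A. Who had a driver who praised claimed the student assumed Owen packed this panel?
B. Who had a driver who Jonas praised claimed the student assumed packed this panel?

In A, the wh-phrase is extracted from inside a complex-NP island (relative clause) (introduced by "who"), which blocks movement.
In B, the extraction path crosses only that-complement boundaries, which are transparent.
So B is grammatical.

B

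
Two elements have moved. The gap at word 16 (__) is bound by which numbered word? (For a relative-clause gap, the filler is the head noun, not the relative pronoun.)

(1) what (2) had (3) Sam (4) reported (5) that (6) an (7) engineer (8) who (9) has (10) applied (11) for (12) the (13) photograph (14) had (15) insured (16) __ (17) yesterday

1

The marked gap is the direct object of "insured".
Its filler is the fronted wh-phrase "what", at word 1.
(The other dependency links word 7 to a gap after word 8.)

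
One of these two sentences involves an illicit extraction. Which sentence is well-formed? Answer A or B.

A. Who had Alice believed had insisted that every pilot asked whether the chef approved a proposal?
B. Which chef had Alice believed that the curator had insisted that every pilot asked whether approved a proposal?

A

In B, the wh-phrase is extracted from inside a wh-island (introduced by "whether"), which blocks movement.
In A, the extraction path crosses only that-complement boundaries, which are transparent.
So A is grammatical.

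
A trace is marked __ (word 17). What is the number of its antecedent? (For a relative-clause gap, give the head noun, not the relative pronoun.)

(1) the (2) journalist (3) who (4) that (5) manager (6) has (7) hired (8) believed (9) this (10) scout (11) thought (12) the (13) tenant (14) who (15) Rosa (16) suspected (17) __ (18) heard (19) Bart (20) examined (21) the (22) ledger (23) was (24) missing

The gap at 17 is the subject of "heard", inside a relative clause.
The relative pronoun is "who" (word 14); it is bound by the head noun immediately before it.
Its filler is the head noun "tenant", at word 13.

13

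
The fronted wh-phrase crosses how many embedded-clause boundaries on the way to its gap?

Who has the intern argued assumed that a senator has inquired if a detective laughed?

"who" is extracted from the subject of "assumed".
Boundaries crossed, outermost first: [Ø] — 1 in total.

1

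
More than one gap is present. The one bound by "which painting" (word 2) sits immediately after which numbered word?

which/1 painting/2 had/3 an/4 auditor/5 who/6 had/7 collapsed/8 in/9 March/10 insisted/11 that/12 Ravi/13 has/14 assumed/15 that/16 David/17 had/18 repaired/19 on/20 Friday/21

The displaced element is "which painting" (word 2).
It is linked across 2 clause boundaries (that → that).
It functions as the direct object of "repaired", so the gap sits immediately after word 19 ("repaired").
Base order: An auditor who had collapsed in March had insisted that Ravi has assumed that David had repaired which painting on Friday.

19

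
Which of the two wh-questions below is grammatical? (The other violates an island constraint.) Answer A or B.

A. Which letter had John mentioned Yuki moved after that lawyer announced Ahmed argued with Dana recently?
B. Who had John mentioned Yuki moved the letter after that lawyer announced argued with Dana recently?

A

In B, the wh-phrase is extracted from inside an adjunct island (introduced by "after"), which blocks movement.
In A, the extraction path crosses only that-complement boundaries, which are transparent.
So A is grammatical.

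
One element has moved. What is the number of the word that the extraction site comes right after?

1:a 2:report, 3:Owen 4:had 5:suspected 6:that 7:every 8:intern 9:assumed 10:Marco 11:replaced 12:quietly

11

The displaced element is "a report" (word 2).
It is linked across 2 clause boundaries (that → Ø).
It functions as the direct object of "replaced", so the gap sits immediately after word 11 ("replaced").
Base order: Owen had suspected that every intern assumed Marco replaced a report quietly.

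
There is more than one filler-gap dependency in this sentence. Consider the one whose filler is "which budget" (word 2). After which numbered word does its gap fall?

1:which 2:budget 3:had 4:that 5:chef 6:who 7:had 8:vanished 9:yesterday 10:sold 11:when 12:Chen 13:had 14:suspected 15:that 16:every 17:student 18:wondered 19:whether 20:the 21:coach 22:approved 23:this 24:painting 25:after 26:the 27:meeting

The displaced element is "which budget" (word 2).
It functions as the direct object of "sold", so the gap sits immediately after word 10 ("sold").
Base order: That chef who had vanished yesterday had sold which budget when Chen had suspected that every student wondered whether the coach approved this painting after the meeting.

10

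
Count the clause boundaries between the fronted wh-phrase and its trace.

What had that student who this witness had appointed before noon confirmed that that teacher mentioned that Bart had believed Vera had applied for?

"what" is extracted from the PP object of "applied".
Boundaries crossed, outermost first: [that], [that], [Ø] — 3 in total.

3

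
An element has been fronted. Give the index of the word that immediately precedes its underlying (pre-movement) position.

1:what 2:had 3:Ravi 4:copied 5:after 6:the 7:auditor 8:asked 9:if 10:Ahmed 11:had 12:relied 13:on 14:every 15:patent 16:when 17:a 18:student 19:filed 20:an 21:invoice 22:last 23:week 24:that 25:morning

The displaced element is "what" (word 1).
It functions as the direct object of "copied", so the gap sits immediately after word 4 ("copied").
Base order: Ravi had copied what after the auditor asked if Ahmed had relied on every patent when a student filed an invoice last week that morning.

4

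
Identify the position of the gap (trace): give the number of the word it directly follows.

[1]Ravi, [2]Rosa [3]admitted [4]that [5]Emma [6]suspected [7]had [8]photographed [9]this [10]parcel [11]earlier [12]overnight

6

The displaced element is "Ravi" (word 1).
It is linked across 2 clause boundaries (that → Ø).
It functions as the subject of "photographed", so the gap sits immediately after word 6 ("suspected").
Base order: Rosa admitted that Emma suspected Ravi had photographed this parcel earlier overnight.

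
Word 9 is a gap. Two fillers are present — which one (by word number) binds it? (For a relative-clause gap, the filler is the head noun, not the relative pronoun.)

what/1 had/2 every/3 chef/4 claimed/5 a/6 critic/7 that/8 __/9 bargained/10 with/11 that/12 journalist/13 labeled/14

7

The marked gap is inside the relative clause, the subject of "bargained".
Its filler is the head noun "critic" (via "that"), at word 7.
(The other dependency links word 1 to a gap after word 14.)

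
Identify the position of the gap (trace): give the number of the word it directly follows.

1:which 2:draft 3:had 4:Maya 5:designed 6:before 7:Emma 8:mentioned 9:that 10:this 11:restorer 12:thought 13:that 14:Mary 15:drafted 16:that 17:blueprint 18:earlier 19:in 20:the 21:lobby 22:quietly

5

The displaced element is "which draft" (word 2).
It functions as the direct object of "designed", so the gap sits immediately after word 5 ("designed").
Base order: Maya had designed which draft before Emma mentioned that this restorer thought that Mary drafted that blueprint earlier in the lobby quietly.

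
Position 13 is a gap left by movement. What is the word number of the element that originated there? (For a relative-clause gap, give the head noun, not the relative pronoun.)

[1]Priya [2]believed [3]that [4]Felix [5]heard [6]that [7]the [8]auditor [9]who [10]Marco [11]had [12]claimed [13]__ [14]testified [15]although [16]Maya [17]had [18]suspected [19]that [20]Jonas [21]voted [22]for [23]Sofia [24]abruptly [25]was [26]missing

The gap at 13 is the subject of "testified", inside a relative clause.
The relative pronoun is "who" (word 9); it is bound by the head noun immediately before it.
Its filler is the head noun "auditor", at word 8.

8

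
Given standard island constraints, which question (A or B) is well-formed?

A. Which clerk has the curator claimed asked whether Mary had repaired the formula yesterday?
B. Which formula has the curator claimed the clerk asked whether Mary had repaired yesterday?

A

In B, the wh-phrase is extracted from inside a wh-island (introduced by "whether"), which blocks movement.
In A, the extraction path crosses only that-complement boundaries, which are transparent.
So A is grammatical.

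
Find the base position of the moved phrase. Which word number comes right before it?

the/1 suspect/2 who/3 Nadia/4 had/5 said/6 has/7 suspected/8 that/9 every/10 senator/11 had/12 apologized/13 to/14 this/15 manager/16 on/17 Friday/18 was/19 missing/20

6

The displaced element is "the suspect" (word 2).
It is linked across 1 clause boundary (Ø).
It functions as the subject of "suspected", so the gap sits immediately after word 6 ("said").
Base order: Nadia had said that the suspect has suspected that every senator had apologized to this manager on Friday.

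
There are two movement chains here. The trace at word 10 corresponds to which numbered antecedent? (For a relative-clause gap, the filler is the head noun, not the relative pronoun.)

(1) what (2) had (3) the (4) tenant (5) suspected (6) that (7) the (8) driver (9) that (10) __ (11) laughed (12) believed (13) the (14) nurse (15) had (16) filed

8

The marked gap is inside the relative clause, the subject of "laughed".
Its filler is the head noun "driver" (via "that"), at word 8.
(The other dependency links word 1 to a gap after word 16.)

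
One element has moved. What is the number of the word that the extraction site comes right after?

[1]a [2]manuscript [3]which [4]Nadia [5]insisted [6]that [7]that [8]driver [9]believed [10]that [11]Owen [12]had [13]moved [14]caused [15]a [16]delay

The displaced element is "a manuscript" (word 2).
It is linked across 2 clause boundaries (that → that).
It functions as the direct object of "moved", so the gap sits immediately after word 13 ("moved").
Base order: Nadia insisted that that driver believed that Owen had moved a manuscript.

13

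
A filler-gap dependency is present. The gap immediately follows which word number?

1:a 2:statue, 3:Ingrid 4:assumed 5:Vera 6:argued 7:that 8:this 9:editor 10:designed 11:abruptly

The displaced element is "a statue" (word 2).
It is linked across 2 clause boundaries (Ø → that).
It functions as the direct object of "designed", so the gap sits immediately after word 10 ("designed").
Base order: Ingrid assumed Vera argued that this editor designed a statue abruptly.

10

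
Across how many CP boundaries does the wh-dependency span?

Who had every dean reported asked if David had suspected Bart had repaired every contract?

1

"who" is extracted from the subject of "asked".
Boundaries crossed, outermost first: [Ø] — 1 in total.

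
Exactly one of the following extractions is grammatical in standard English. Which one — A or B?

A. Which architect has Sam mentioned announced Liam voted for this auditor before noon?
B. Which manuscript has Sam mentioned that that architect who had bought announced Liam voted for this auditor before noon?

A

In B, the wh-phrase is extracted from inside a complex-NP island (relative clause) (introduced by "who"), which blocks movement.
In A, the extraction path crosses only that-complement boundaries, which are transparent.
So A is grammatical.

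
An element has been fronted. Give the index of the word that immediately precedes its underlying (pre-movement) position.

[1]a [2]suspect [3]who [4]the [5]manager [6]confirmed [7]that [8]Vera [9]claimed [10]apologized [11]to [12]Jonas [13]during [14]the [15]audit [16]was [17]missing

9

The displaced element is "a suspect" (word 2).
It is linked across 2 clause boundaries (that → Ø).
It functions as the subject of "apologized", so the gap sits immediately after word 9 ("claimed").
Base order: The manager confirmed that Vera claimed that a suspect apologized to Jonas during the audit.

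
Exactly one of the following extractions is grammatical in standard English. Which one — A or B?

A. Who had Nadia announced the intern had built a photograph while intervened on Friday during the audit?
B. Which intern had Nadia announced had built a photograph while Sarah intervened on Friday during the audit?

B

In A, the wh-phrase is extracted from inside an adjunct island (introduced by "while"), which blocks movement.
In B, the extraction path crosses only that-complement boundaries, which are transparent.
So B is grammatical.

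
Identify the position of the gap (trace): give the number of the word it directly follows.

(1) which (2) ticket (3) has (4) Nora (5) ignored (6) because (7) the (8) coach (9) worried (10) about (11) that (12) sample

5

The displaced element is "which ticket" (word 2).
It functions as the direct object of "ignored", so the gap sits immediately after word 5 ("ignored").
Base order: Nora has ignored which ticket because the coach worried about that sample.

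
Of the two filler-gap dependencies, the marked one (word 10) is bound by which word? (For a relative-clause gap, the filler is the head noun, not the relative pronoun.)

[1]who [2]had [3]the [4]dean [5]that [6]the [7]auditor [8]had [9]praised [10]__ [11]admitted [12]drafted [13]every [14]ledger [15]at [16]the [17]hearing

The marked gap is inside the relative clause, the direct object of "praised".
Its filler is the head noun "dean" (via "that"), at word 4.
(The other dependency links word 1 to a gap after word 11.)

4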